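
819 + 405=1224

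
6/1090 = 3/545=0.01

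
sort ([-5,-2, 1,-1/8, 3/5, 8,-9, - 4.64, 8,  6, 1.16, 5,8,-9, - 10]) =[ - 10 ,-9, - 9, - 5, - 4.64,-2,- 1/8, 3/5, 1 , 1.16, 5, 6 , 8, 8, 8]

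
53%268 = 53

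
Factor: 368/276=2^2*3^ (-1)  =  4/3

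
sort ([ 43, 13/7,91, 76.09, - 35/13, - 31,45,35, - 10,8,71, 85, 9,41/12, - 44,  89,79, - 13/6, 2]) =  [ - 44, - 31, - 10, - 35/13, - 13/6, 13/7,2,  41/12 , 8,9, 35 , 43,  45,  71,  76.09,79,85, 89,91 ]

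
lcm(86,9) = 774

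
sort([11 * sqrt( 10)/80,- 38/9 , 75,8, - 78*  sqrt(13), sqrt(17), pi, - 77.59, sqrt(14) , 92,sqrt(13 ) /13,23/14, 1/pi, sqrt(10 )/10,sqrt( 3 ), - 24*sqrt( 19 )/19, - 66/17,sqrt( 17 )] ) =[ - 78*sqrt( 13 ), - 77.59, - 24*sqrt( 19 ) /19, - 38/9, -66/17, sqrt (13 ) /13, sqrt(10)/10,1/pi, 11*sqrt (10)/80, 23/14,sqrt ( 3 ),pi, sqrt ( 14),sqrt( 17 ),sqrt( 17 ),  8,75,92]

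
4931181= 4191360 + 739821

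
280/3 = 93 + 1/3 = 93.33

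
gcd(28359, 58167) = 207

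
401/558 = 401/558 = 0.72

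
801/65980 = 801/65980 = 0.01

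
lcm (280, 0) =0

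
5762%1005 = 737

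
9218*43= 396374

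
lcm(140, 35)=140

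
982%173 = 117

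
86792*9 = 781128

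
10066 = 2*5033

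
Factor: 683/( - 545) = -5^(-1) * 109^( - 1)*683^1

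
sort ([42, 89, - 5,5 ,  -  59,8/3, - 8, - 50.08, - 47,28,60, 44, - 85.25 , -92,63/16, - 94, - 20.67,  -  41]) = [ - 94,-92, - 85.25, -59,-50.08,-47, - 41, - 20.67 , - 8, - 5,8/3,63/16,5,28 , 42,44,60,89] 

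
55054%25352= 4350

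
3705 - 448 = 3257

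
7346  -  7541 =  - 195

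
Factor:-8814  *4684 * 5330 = -2^4*3^1*5^1*13^2*41^1 * 113^1*1171^1  =  - 220047856080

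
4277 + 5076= 9353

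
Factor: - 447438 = -2^1*3^1*74573^1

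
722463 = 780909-58446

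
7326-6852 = 474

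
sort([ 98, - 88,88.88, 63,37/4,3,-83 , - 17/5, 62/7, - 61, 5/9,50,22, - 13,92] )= [ - 88, - 83, - 61,- 13,-17/5, 5/9, 3, 62/7,37/4, 22,50,63,88.88,92,98]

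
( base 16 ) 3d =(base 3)2021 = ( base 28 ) 25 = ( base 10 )61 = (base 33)1s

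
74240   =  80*928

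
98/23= 98/23 =4.26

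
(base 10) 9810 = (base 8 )23122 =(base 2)10011001010010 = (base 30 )AR0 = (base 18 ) 1c50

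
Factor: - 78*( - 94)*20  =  2^4*3^1*5^1 * 13^1*47^1=146640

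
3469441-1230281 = 2239160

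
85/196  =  85/196 = 0.43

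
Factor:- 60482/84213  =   - 2^1* 3^ ( - 3 )*3119^( - 1)*30241^1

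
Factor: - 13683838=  - 2^1* 7^2*19^1*7349^1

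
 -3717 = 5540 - 9257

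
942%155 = 12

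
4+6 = 10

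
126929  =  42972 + 83957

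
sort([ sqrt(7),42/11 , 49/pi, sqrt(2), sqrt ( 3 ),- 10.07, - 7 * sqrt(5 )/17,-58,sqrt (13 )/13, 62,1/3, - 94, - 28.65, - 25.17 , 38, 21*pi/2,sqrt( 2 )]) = [-94 , - 58 , - 28.65 , - 25.17, - 10.07 , - 7*sqrt(5)/17, sqrt( 13)/13 , 1/3, sqrt(2),sqrt(2 ),sqrt(3),sqrt(7 ),  42/11, 49/pi,  21 * pi/2,38,62 ]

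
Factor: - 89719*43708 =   -  3921438052 = - 2^2 * 7^4 * 223^1*1831^1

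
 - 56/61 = - 56/61  =  - 0.92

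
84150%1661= 1100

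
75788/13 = 5829 + 11/13=5829.85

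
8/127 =8/127 = 0.06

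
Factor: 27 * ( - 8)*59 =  - 12744 = - 2^3 * 3^3*59^1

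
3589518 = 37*97014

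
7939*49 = 389011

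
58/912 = 29/456 = 0.06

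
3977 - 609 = 3368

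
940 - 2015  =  - 1075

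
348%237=111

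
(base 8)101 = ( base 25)2f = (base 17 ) 3E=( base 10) 65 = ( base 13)50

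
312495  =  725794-413299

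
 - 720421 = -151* 4771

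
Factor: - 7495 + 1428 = -6067^1 = - 6067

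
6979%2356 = 2267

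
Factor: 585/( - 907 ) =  - 3^2 * 5^1*13^1*907^( -1 ) 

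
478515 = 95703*5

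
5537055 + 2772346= 8309401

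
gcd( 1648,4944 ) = 1648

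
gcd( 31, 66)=1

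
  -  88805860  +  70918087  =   -17887773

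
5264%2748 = 2516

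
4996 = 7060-2064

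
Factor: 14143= 14143^1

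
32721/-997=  - 33 + 180/997= - 32.82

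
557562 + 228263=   785825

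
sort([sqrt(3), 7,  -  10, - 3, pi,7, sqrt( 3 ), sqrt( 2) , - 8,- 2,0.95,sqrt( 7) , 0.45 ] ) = [ - 10, - 8,-3,- 2 , 0.45,  0.95,sqrt( 2 ),sqrt(3 ), sqrt( 3), sqrt(  7), pi, 7, 7]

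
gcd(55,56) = 1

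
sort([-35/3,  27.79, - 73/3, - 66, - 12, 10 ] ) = [ - 66, - 73/3,-12 , - 35/3, 10,27.79]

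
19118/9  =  2124 + 2/9 = 2124.22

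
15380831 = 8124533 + 7256298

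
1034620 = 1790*578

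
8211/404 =8211/404 =20.32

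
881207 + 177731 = 1058938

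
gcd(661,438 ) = 1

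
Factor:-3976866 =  - 2^1* 3^2*31^1 * 7127^1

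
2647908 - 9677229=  - 7029321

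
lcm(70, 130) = 910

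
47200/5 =9440 = 9440.00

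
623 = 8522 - 7899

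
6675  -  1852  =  4823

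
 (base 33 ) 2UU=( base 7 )12216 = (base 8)6176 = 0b110001111110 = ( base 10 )3198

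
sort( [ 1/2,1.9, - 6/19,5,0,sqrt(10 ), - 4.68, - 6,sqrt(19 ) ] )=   [ - 6, - 4.68,-6/19 , 0,1/2,1.9 , sqrt (10), sqrt( 19) , 5] 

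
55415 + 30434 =85849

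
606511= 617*983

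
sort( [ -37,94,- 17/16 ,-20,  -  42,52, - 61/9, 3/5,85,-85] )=[ - 85,  -  42  , - 37,- 20, - 61/9,  -  17/16, 3/5,52, 85, 94 ] 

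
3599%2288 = 1311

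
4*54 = 216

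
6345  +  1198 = 7543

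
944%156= 8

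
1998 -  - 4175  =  6173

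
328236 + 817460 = 1145696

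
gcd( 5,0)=5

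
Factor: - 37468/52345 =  - 68/95 = - 2^2*5^(  -  1)*17^1*19^(  -  1)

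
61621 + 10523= 72144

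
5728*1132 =6484096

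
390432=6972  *56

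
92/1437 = 92/1437 = 0.06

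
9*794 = 7146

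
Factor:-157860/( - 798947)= 180/911 = 2^2*3^2 * 5^1*911^( -1)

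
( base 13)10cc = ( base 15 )a7a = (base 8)4475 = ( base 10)2365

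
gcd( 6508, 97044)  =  4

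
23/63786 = 23/63786 = 0.00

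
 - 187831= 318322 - 506153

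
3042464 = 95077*32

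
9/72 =1/8 = 0.12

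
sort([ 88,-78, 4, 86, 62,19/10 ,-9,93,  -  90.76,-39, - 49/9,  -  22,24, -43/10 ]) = [-90.76,-78,  -  39,-22 ,-9, - 49/9,-43/10,19/10, 4, 24,62 , 86  ,  88 , 93 ] 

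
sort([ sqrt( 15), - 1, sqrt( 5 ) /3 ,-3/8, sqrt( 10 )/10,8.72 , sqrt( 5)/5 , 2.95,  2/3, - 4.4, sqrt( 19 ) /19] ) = [-4.4 , - 1 , - 3/8 , sqrt( 19) /19 , sqrt( 10) /10 , sqrt( 5 )/5, 2/3, sqrt( 5)/3, 2.95,  sqrt( 15 ), 8.72]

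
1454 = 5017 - 3563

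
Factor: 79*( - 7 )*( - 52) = 2^2*7^1*13^1* 79^1= 28756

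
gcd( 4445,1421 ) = 7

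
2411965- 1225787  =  1186178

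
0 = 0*112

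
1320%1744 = 1320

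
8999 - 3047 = 5952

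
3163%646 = 579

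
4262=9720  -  5458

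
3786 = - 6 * (-631)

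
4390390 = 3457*1270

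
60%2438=60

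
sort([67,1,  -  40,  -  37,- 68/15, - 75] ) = [  -  75 , - 40  , - 37, - 68/15,1, 67 ] 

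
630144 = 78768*8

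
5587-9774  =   - 4187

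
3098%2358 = 740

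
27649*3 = 82947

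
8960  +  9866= 18826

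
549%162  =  63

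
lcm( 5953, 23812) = 23812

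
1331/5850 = 1331/5850 = 0.23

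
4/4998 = 2/2499 =0.00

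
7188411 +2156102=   9344513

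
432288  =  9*48032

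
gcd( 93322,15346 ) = 2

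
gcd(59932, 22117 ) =1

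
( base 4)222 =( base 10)42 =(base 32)1A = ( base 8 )52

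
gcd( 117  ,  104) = 13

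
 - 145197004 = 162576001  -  307773005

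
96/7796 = 24/1949 = 0.01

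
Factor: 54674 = 2^1*27337^1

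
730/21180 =73/2118 = 0.03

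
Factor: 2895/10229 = 15/53 = 3^1*5^1*53^ ( - 1)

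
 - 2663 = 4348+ - 7011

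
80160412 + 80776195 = 160936607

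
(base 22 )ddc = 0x19be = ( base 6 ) 50302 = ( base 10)6590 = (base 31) 6QI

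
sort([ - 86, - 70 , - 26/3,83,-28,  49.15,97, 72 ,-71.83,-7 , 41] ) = [-86, - 71.83, - 70, - 28,-26/3 , - 7,41, 49.15,72, 83,97] 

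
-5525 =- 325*17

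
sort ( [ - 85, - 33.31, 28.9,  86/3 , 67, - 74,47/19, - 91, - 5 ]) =[ - 91, - 85, - 74 ,  -  33.31, - 5,47/19,  86/3,28.9 , 67] 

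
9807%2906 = 1089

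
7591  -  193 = 7398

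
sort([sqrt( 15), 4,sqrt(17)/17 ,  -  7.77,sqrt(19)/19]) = [-7.77,sqrt(19) /19,sqrt ( 17 )/17,sqrt(15 ), 4]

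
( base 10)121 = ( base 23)56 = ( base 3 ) 11111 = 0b1111001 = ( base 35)3G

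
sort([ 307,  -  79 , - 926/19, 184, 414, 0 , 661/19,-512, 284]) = [ - 512, - 79, - 926/19 , 0,661/19, 184, 284 , 307, 414 ] 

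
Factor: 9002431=31^1*149^1*1949^1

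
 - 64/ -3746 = 32/1873 = 0.02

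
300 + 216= 516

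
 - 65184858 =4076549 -69261407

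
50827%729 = 526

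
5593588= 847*6604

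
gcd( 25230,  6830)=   10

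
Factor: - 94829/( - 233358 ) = 2^( -1)*3^( - 1 )*7^1*31^1*89^( - 1) = 217/534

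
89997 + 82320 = 172317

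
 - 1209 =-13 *93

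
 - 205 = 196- 401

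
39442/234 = 168 + 5/9 = 168.56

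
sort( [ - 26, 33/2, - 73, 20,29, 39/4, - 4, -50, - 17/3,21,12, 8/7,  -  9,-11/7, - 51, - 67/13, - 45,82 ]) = [ - 73, -51,-50, -45,- 26 , - 9, - 17/3, - 67/13,  -  4, - 11/7, 8/7,39/4, 12,33/2 , 20,21, 29, 82]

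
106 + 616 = 722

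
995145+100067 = 1095212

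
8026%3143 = 1740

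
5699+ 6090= 11789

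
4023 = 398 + 3625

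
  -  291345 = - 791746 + 500401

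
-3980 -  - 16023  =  12043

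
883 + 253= 1136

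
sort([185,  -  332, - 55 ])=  [ - 332, - 55,185]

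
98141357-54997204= 43144153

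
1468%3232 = 1468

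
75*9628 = 722100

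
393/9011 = 393/9011 = 0.04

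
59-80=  - 21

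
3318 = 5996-2678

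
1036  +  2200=3236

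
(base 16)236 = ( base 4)20312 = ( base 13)347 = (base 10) 566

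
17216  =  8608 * 2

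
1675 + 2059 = 3734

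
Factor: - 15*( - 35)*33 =3^2 * 5^2*7^1 * 11^1 =17325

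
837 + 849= 1686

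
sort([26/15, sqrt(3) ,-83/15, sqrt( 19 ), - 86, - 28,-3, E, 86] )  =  [ - 86,  -  28,-83/15, - 3, sqrt(3), 26/15,E, sqrt(19 ), 86 ]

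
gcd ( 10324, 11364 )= 4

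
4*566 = 2264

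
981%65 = 6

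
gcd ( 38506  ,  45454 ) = 2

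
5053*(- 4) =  - 20212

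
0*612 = 0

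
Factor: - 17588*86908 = - 1528537904  =  - 2^4 * 4397^1*21727^1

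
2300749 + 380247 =2680996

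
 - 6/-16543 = 6/16543 = 0.00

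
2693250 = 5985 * 450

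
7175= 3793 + 3382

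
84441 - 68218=16223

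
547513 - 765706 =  - 218193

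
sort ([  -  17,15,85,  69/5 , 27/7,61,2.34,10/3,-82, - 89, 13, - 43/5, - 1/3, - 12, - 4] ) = [ - 89, - 82, - 17,-12,-43/5,-4, - 1/3,2.34, 10/3,27/7, 13,69/5,15,61,85 ] 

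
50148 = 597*84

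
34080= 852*40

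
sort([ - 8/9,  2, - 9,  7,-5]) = [ - 9, - 5, - 8/9, 2, 7]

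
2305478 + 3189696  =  5495174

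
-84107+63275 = -20832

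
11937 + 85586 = 97523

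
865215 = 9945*87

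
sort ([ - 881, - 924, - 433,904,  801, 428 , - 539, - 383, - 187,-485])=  [ - 924, - 881, - 539,-485, - 433, - 383, - 187, 428 , 801, 904]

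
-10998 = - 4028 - 6970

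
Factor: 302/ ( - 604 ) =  - 1/2 = - 2^( - 1 ) 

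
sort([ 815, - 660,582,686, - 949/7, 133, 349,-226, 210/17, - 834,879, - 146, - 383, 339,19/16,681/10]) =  [ - 834 ,-660, - 383,-226,-146,-949/7,19/16,210/17,681/10,133 , 339 , 349,582,686, 815,  879]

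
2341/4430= 2341/4430 = 0.53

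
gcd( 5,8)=1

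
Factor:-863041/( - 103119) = 3^( - 1)*37^( - 1)*929^1 = 929/111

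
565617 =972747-407130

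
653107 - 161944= 491163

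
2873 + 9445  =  12318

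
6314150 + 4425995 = 10740145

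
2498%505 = 478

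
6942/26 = 267 = 267.00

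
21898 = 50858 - 28960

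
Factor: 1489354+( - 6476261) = -281^1*17747^1 = - 4986907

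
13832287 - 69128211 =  - 55295924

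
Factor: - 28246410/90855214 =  - 14123205/45427607 =-3^2*5^1*79^(- 1)*313849^1*575033^( - 1) 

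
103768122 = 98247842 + 5520280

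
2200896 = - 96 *(- 22926 )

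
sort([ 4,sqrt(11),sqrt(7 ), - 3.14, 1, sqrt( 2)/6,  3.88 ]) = [-3.14, sqrt( 2)/6, 1, sqrt(7),  sqrt( 11),3.88,4] 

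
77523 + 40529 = 118052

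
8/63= 8/63 = 0.13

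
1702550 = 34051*50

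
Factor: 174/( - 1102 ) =  -  3/19 = - 3^1*19^( - 1)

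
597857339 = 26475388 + 571381951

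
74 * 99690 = 7377060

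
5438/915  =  5+ 863/915 = 5.94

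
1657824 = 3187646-1529822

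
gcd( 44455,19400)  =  5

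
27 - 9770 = - 9743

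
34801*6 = 208806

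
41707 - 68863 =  - 27156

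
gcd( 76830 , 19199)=1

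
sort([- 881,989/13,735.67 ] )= [-881, 989/13,735.67]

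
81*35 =2835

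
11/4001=11/4001 = 0.00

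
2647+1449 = 4096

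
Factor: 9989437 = 9989437^1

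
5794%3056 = 2738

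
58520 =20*2926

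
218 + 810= 1028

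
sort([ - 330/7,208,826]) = [ - 330/7,208,826 ] 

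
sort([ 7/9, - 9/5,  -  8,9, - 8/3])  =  [ - 8, - 8/3,-9/5,7/9, 9]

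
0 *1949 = 0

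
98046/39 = 2514 = 2514.00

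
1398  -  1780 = -382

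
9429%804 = 585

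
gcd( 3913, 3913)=3913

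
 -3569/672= - 6+463/672 =-5.31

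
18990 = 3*6330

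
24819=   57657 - 32838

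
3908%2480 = 1428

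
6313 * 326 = 2058038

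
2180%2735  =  2180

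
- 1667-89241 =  - 90908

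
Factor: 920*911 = 2^3 * 5^1* 23^1*911^1 = 838120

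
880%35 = 5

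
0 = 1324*0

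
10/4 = 2 + 1/2 =2.50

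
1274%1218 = 56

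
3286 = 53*62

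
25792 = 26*992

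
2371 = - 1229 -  - 3600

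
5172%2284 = 604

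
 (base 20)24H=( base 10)897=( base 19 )294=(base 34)QD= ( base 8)1601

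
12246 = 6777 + 5469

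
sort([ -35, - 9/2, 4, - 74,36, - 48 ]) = [ - 74, - 48,-35,-9/2, 4, 36]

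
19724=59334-39610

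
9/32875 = 9/32875 = 0.00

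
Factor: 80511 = 3^1  *47^1*571^1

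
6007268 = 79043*76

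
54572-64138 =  - 9566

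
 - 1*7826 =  - 7826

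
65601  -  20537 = 45064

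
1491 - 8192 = -6701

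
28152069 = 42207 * 667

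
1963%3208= 1963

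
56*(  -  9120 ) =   -  510720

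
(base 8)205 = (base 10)133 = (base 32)45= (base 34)3V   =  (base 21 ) 67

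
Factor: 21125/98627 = 5^3*13^2*98627^(  -  1)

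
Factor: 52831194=2^1*3^1*13^1*677323^1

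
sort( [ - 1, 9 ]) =[ - 1, 9 ] 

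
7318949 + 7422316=14741265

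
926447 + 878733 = 1805180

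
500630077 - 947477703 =-446847626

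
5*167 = 835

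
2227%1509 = 718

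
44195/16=2762 + 3/16 = 2762.19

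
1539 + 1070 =2609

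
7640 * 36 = 275040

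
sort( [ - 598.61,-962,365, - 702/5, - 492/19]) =[ - 962, - 598.61, - 702/5 ,-492/19,365] 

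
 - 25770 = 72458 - 98228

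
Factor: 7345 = 5^1*13^1 * 113^1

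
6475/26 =249 + 1/26 = 249.04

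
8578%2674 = 556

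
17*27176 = 461992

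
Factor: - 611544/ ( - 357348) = 166/97=2^1*83^1*97^( - 1 )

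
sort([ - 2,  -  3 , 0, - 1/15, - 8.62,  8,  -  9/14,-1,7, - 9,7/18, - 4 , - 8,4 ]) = [ - 9, - 8.62, - 8, - 4, - 3, - 2, - 1, - 9/14, - 1/15,0,7/18,4, 7  ,  8 ]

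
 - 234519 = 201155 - 435674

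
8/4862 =4/2431 = 0.00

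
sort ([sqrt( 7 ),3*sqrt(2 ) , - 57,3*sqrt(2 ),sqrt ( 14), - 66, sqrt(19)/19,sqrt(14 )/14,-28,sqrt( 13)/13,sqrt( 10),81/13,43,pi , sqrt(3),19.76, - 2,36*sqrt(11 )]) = [ - 66, - 57, - 28, - 2,sqrt(19) /19,sqrt( 14 ) /14,sqrt (13) /13, sqrt(3 ), sqrt(7),pi,sqrt( 10),sqrt( 14), 3*sqrt(2),3*sqrt( 2), 81/13 , 19.76, 43,36*sqrt( 11)] 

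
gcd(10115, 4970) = 35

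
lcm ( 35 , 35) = 35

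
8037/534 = 15 + 9/178 = 15.05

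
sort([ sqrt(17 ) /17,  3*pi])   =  [ sqrt(17 ) /17, 3 * pi]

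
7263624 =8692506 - 1428882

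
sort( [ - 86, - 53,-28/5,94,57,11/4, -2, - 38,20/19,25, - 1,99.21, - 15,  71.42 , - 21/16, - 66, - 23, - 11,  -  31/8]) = [ - 86, - 66, - 53, - 38, - 23, - 15, - 11, -28/5, - 31/8, - 2, - 21/16 , - 1,  20/19,11/4, 25,57,71.42,94,99.21]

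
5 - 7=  - 2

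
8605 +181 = 8786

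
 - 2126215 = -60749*35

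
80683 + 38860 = 119543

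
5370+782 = 6152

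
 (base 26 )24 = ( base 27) 22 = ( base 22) 2C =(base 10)56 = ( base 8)70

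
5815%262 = 51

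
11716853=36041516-24324663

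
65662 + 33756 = 99418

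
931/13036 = 931/13036 = 0.07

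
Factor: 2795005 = 5^1*559001^1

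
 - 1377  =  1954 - 3331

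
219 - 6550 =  - 6331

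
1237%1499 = 1237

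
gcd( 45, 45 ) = 45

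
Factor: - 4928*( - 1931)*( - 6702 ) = -63776017536 = -  2^7*3^1*7^1*11^1*1117^1*1931^1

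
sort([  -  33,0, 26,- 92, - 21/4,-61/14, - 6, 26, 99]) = [ - 92, - 33,  -  6,-21/4, - 61/14, 0, 26,26 , 99]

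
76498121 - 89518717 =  - 13020596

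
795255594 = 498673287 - -296582307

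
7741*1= 7741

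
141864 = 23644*6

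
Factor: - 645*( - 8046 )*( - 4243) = -2^1*3^4*5^1*43^1*149^1*4243^1 = - 22019769810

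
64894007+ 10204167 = 75098174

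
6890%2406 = 2078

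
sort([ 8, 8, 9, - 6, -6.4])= [ - 6.4, -6, 8, 8,9]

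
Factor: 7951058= 2^1*3975529^1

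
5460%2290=880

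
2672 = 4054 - 1382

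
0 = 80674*0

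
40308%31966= 8342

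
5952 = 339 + 5613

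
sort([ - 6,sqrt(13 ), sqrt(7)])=[ - 6, sqrt(7),sqrt(13)]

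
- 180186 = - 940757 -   -  760571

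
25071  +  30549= 55620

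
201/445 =201/445 = 0.45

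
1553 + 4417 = 5970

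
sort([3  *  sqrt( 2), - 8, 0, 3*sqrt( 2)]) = [ - 8,0, 3*sqrt(2 ), 3*sqrt( 2) ]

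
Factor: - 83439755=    - 5^1*7^1 * 31^1 *53^1*1451^1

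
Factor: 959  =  7^1*137^1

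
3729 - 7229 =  - 3500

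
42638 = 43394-756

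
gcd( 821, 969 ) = 1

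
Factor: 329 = 7^1*47^1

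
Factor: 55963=191^1*293^1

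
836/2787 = 836/2787 = 0.30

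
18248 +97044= 115292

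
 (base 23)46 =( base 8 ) 142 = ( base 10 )98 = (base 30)38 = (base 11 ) 8A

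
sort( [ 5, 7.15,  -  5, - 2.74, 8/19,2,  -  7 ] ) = [- 7, - 5 , - 2.74,8/19, 2,5 , 7.15 ]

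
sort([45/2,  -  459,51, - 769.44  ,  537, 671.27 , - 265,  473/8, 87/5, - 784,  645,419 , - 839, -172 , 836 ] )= [ - 839, - 784, - 769.44,- 459, - 265, - 172, 87/5,45/2,51, 473/8 , 419,537,  645, 671.27 , 836]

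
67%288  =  67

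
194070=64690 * 3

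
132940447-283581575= - 150641128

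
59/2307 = 59/2307=0.03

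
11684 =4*2921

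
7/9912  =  1/1416= 0.00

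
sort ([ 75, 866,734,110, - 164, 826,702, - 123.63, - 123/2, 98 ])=[ - 164, - 123.63, - 123/2,75, 98, 110, 702,734, 826,866]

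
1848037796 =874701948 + 973335848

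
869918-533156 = 336762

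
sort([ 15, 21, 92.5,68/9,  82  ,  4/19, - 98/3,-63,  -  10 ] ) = [ - 63,  -  98/3, -10, 4/19, 68/9 , 15, 21,  82,92.5]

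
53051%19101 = 14849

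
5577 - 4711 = 866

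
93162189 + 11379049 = 104541238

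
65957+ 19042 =84999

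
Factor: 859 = 859^1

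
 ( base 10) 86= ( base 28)32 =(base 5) 321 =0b1010110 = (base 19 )4A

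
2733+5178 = 7911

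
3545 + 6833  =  10378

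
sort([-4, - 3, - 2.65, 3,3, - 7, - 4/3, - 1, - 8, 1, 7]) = [ - 8 , -7, - 4 , - 3, - 2.65 ,- 4/3, -1,1 , 3, 3,7]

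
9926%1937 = 241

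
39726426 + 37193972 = 76920398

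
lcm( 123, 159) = 6519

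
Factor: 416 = 2^5*13^1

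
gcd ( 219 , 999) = 3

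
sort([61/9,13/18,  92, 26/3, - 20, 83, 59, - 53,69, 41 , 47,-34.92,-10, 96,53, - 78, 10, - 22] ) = [ - 78,-53,-34.92, - 22 , - 20,-10,13/18 , 61/9, 26/3, 10, 41, 47, 53,59, 69,  83,92,96]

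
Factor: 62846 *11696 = 735046816 = 2^5*7^1* 17^1*43^1*67^2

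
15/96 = 5/32  =  0.16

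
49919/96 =49919/96 = 519.99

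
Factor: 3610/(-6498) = - 5/9 = - 3^( -2) *5^1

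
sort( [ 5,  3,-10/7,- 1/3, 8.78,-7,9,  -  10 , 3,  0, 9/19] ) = [ - 10,-7,  -  10/7, - 1/3,0,  9/19,3, 3, 5,8.78 , 9] 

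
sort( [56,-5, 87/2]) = [ - 5,87/2, 56]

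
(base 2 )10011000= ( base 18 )88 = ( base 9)178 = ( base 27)5H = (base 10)152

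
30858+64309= 95167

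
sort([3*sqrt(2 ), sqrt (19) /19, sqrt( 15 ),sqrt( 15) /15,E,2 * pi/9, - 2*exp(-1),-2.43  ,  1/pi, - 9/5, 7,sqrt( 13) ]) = [ - 2.43, - 9/5, - 2*exp( - 1),sqrt( 19 )/19 , sqrt(15 )/15,1/pi,2*pi/9,E, sqrt( 13),sqrt( 15),3*sqrt ( 2 ), 7] 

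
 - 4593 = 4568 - 9161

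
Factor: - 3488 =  - 2^5 *109^1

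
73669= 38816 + 34853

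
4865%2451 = 2414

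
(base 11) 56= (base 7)115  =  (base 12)51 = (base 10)61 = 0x3D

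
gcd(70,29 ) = 1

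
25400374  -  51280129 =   -  25879755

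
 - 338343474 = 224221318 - 562564792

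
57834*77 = 4453218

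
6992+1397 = 8389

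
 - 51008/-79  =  51008/79 = 645.67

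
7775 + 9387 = 17162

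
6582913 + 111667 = 6694580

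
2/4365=2/4365 =0.00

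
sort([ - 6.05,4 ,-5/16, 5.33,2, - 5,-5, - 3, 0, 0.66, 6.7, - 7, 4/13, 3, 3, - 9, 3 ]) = [ -9, - 7, - 6.05,-5 , - 5, - 3, - 5/16, 0,  4/13,  0.66,2,  3, 3,  3,4, 5.33,  6.7] 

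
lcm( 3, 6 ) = 6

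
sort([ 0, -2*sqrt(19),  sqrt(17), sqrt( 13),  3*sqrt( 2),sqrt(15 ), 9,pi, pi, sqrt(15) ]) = [-2 * sqrt( 19),0 , pi , pi,  sqrt(13), sqrt(15 ),sqrt (15),sqrt( 17),  3*sqrt ( 2 ),9 ] 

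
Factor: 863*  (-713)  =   - 23^1*31^1*863^1 = - 615319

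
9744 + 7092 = 16836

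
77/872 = 77/872 = 0.09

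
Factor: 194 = 2^1*97^1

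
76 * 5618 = 426968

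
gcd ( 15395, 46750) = 5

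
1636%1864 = 1636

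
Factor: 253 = 11^1*23^1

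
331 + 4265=4596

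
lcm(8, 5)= 40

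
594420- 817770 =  - 223350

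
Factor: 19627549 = 509^1*38561^1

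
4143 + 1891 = 6034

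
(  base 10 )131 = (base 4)2003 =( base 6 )335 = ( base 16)83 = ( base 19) 6H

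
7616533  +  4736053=12352586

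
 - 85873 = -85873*1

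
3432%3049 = 383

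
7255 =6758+497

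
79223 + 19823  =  99046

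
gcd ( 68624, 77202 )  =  8578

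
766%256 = 254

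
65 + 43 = 108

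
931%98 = 49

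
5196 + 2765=7961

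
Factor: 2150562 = 2^1*3^1*358427^1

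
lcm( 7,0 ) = 0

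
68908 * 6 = 413448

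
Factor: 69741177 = 3^1 * 11^1*2113369^1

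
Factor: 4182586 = 2^1*2091293^1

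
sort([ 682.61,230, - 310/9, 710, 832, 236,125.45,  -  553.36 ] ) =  [ - 553.36, -310/9, 125.45 , 230, 236, 682.61,710,832 ]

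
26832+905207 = 932039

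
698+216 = 914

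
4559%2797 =1762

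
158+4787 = 4945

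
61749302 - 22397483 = 39351819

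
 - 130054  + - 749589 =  - 879643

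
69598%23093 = 319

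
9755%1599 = 161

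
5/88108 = 5/88108 = 0.00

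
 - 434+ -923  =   - 1357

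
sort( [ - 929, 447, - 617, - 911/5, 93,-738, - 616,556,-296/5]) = [ - 929, - 738, - 617, - 616, - 911/5, - 296/5, 93, 447, 556]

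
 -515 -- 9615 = 9100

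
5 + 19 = 24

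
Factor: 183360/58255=2^6*3^1*61^( - 1) = 192/61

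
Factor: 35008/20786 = 32/19 = 2^5*19^( - 1)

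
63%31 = 1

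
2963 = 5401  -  2438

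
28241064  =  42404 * 666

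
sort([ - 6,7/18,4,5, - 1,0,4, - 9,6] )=[ - 9,-6, - 1,0,  7/18, 4, 4 , 5,6 ] 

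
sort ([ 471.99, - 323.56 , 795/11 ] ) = [ - 323.56,  795/11,  471.99]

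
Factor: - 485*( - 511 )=5^1*7^1*73^1*97^1 = 247835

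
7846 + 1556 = 9402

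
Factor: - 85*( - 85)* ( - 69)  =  -3^1*5^2* 17^2*23^1 = -498525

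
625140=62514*10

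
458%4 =2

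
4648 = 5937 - 1289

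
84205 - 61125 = 23080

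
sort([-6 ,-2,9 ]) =[-6, - 2,9]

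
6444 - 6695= - 251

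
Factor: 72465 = 3^1*5^1*4831^1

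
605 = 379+226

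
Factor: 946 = 2^1*11^1*43^1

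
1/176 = 1/176 = 0.01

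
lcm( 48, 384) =384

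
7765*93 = 722145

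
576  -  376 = 200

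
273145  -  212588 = 60557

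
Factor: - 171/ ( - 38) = 9/2 = 2^( - 1 ) * 3^2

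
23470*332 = 7792040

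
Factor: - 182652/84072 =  - 2^( - 1 )*113^ ( - 1)*491^1 = -491/226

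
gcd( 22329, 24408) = 27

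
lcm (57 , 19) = 57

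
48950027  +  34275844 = 83225871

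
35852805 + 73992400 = 109845205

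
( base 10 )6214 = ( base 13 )2aa0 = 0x1846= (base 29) 7B8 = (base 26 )950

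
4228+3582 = 7810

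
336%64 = 16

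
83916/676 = 124 + 23/169 = 124.14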